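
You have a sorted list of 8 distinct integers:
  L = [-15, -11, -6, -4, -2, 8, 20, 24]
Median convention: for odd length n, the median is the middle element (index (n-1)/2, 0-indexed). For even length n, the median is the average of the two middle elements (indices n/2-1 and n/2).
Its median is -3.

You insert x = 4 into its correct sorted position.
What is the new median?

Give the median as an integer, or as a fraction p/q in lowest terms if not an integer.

Old list (sorted, length 8): [-15, -11, -6, -4, -2, 8, 20, 24]
Old median = -3
Insert x = 4
Old length even (8). Middle pair: indices 3,4 = -4,-2.
New length odd (9). New median = single middle element.
x = 4: 5 elements are < x, 3 elements are > x.
New sorted list: [-15, -11, -6, -4, -2, 4, 8, 20, 24]
New median = -2

Answer: -2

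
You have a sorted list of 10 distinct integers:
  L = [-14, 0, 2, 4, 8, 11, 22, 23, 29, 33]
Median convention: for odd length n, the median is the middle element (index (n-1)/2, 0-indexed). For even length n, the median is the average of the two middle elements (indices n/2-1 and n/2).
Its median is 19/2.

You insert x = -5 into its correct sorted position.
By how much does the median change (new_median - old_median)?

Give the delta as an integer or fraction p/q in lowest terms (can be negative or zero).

Answer: -3/2

Derivation:
Old median = 19/2
After inserting x = -5: new sorted = [-14, -5, 0, 2, 4, 8, 11, 22, 23, 29, 33]
New median = 8
Delta = 8 - 19/2 = -3/2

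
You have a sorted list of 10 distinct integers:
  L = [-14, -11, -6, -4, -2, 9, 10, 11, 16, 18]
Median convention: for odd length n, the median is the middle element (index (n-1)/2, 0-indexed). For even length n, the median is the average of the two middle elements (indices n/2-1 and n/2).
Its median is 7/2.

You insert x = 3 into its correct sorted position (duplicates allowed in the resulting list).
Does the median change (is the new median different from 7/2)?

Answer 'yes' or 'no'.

Old median = 7/2
Insert x = 3
New median = 3
Changed? yes

Answer: yes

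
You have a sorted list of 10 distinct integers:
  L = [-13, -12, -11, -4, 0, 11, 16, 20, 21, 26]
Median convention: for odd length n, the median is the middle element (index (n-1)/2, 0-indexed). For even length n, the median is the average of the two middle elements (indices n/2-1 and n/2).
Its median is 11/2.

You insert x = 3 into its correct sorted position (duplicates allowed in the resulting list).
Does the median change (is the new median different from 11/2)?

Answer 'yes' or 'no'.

Answer: yes

Derivation:
Old median = 11/2
Insert x = 3
New median = 3
Changed? yes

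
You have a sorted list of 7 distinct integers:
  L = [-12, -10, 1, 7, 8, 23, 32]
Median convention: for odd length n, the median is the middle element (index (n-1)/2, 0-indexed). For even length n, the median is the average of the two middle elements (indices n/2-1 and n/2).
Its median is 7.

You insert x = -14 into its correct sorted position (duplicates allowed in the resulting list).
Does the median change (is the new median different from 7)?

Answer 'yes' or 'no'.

Old median = 7
Insert x = -14
New median = 4
Changed? yes

Answer: yes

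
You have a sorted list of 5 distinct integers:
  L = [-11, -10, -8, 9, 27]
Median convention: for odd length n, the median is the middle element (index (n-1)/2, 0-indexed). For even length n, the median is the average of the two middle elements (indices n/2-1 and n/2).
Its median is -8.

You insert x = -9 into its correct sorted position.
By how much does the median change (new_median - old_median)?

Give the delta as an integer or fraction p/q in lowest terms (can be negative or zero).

Old median = -8
After inserting x = -9: new sorted = [-11, -10, -9, -8, 9, 27]
New median = -17/2
Delta = -17/2 - -8 = -1/2

Answer: -1/2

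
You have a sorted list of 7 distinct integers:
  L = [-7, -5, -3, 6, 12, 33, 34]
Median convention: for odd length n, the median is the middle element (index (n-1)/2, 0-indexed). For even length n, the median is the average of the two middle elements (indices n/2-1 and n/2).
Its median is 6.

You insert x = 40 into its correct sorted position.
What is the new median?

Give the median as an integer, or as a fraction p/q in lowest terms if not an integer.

Old list (sorted, length 7): [-7, -5, -3, 6, 12, 33, 34]
Old median = 6
Insert x = 40
Old length odd (7). Middle was index 3 = 6.
New length even (8). New median = avg of two middle elements.
x = 40: 7 elements are < x, 0 elements are > x.
New sorted list: [-7, -5, -3, 6, 12, 33, 34, 40]
New median = 9

Answer: 9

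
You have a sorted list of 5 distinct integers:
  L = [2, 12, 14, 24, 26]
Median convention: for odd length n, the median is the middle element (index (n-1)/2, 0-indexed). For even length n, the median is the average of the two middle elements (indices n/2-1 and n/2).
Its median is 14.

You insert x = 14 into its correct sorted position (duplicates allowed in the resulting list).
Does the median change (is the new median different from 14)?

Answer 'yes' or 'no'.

Answer: no

Derivation:
Old median = 14
Insert x = 14
New median = 14
Changed? no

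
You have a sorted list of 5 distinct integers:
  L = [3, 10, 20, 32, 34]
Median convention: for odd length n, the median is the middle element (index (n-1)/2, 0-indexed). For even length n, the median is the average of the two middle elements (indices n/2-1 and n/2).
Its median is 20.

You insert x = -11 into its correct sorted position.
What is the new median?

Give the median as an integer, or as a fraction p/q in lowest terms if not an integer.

Answer: 15

Derivation:
Old list (sorted, length 5): [3, 10, 20, 32, 34]
Old median = 20
Insert x = -11
Old length odd (5). Middle was index 2 = 20.
New length even (6). New median = avg of two middle elements.
x = -11: 0 elements are < x, 5 elements are > x.
New sorted list: [-11, 3, 10, 20, 32, 34]
New median = 15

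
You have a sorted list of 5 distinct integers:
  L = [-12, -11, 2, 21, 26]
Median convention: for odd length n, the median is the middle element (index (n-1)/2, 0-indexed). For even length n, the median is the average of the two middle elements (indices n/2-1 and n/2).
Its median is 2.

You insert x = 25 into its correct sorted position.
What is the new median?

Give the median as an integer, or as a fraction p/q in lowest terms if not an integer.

Old list (sorted, length 5): [-12, -11, 2, 21, 26]
Old median = 2
Insert x = 25
Old length odd (5). Middle was index 2 = 2.
New length even (6). New median = avg of two middle elements.
x = 25: 4 elements are < x, 1 elements are > x.
New sorted list: [-12, -11, 2, 21, 25, 26]
New median = 23/2

Answer: 23/2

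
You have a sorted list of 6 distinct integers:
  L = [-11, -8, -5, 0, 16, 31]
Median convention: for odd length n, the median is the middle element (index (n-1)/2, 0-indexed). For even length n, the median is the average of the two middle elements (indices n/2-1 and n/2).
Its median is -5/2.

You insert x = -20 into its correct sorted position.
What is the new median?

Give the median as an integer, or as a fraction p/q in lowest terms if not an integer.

Old list (sorted, length 6): [-11, -8, -5, 0, 16, 31]
Old median = -5/2
Insert x = -20
Old length even (6). Middle pair: indices 2,3 = -5,0.
New length odd (7). New median = single middle element.
x = -20: 0 elements are < x, 6 elements are > x.
New sorted list: [-20, -11, -8, -5, 0, 16, 31]
New median = -5

Answer: -5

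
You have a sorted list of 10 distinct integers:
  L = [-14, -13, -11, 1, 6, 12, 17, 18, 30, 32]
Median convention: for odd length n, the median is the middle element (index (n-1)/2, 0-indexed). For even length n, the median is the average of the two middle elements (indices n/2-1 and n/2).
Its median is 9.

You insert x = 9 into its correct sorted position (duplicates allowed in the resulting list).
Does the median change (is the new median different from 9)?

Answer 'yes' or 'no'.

Old median = 9
Insert x = 9
New median = 9
Changed? no

Answer: no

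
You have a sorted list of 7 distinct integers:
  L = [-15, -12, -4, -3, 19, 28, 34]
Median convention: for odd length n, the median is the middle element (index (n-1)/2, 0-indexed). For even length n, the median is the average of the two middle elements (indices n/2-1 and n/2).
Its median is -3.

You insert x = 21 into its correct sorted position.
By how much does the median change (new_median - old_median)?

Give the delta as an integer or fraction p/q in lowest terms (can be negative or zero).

Old median = -3
After inserting x = 21: new sorted = [-15, -12, -4, -3, 19, 21, 28, 34]
New median = 8
Delta = 8 - -3 = 11

Answer: 11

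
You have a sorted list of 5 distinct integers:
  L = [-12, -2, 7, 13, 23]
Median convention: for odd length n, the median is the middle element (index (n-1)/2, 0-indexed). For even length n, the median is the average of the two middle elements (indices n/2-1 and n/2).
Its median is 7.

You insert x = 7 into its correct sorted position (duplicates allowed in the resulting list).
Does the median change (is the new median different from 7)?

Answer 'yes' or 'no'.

Old median = 7
Insert x = 7
New median = 7
Changed? no

Answer: no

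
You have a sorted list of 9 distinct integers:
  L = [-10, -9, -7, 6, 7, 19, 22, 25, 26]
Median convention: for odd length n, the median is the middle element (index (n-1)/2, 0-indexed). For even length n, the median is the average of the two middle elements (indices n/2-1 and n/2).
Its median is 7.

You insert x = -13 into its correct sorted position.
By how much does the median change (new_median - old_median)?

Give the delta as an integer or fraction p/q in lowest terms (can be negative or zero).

Old median = 7
After inserting x = -13: new sorted = [-13, -10, -9, -7, 6, 7, 19, 22, 25, 26]
New median = 13/2
Delta = 13/2 - 7 = -1/2

Answer: -1/2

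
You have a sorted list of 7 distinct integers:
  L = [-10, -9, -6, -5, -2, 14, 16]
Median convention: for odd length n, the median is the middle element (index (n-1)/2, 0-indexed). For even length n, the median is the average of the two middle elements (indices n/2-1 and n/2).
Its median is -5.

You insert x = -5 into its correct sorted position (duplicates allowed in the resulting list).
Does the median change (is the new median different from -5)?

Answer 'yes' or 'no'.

Old median = -5
Insert x = -5
New median = -5
Changed? no

Answer: no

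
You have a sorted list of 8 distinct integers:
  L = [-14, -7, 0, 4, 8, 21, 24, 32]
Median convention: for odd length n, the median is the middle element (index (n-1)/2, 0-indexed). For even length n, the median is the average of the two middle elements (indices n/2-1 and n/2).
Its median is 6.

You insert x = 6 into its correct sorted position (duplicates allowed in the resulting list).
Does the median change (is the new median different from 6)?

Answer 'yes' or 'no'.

Old median = 6
Insert x = 6
New median = 6
Changed? no

Answer: no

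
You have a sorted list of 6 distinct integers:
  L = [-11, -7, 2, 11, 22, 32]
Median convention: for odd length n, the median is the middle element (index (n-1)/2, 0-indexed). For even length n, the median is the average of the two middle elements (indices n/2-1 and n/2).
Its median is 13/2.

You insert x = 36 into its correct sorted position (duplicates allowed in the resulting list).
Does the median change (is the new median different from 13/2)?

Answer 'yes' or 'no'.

Old median = 13/2
Insert x = 36
New median = 11
Changed? yes

Answer: yes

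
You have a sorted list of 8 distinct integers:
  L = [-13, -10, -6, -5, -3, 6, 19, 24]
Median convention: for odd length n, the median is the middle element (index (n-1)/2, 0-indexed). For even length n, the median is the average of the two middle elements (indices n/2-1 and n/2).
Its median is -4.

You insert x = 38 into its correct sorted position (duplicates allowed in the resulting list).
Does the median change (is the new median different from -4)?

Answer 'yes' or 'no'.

Old median = -4
Insert x = 38
New median = -3
Changed? yes

Answer: yes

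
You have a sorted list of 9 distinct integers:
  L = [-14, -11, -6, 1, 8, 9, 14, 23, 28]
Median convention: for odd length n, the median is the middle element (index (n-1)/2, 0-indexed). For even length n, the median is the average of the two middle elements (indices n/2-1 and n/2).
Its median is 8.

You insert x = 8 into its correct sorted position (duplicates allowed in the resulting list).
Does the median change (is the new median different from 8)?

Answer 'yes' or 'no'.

Old median = 8
Insert x = 8
New median = 8
Changed? no

Answer: no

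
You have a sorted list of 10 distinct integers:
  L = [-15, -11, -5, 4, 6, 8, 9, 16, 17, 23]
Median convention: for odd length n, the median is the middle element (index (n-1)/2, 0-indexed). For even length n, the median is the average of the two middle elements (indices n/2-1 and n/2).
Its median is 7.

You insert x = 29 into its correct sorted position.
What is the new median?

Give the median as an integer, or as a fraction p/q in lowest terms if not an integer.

Old list (sorted, length 10): [-15, -11, -5, 4, 6, 8, 9, 16, 17, 23]
Old median = 7
Insert x = 29
Old length even (10). Middle pair: indices 4,5 = 6,8.
New length odd (11). New median = single middle element.
x = 29: 10 elements are < x, 0 elements are > x.
New sorted list: [-15, -11, -5, 4, 6, 8, 9, 16, 17, 23, 29]
New median = 8

Answer: 8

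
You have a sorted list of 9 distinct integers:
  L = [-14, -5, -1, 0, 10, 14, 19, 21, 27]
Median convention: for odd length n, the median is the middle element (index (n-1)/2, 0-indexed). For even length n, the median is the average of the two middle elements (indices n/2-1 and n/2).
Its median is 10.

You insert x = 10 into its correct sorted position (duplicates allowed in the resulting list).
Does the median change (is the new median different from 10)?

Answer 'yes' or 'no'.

Answer: no

Derivation:
Old median = 10
Insert x = 10
New median = 10
Changed? no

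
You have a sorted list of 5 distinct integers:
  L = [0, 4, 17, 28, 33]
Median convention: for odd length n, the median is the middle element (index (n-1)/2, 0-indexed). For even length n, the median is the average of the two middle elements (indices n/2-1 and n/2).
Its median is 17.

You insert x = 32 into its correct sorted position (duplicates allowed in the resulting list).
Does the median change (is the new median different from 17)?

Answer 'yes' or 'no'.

Answer: yes

Derivation:
Old median = 17
Insert x = 32
New median = 45/2
Changed? yes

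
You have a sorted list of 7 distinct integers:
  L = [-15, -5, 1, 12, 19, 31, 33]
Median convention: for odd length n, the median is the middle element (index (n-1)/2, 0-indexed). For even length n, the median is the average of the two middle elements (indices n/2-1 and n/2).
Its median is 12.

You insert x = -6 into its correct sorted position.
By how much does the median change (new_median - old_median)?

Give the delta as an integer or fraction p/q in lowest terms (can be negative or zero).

Answer: -11/2

Derivation:
Old median = 12
After inserting x = -6: new sorted = [-15, -6, -5, 1, 12, 19, 31, 33]
New median = 13/2
Delta = 13/2 - 12 = -11/2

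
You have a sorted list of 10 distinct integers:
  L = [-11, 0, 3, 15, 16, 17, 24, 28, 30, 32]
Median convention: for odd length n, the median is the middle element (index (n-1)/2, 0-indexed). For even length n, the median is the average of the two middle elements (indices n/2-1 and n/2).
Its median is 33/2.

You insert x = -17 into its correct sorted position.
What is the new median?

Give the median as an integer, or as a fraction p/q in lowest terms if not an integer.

Old list (sorted, length 10): [-11, 0, 3, 15, 16, 17, 24, 28, 30, 32]
Old median = 33/2
Insert x = -17
Old length even (10). Middle pair: indices 4,5 = 16,17.
New length odd (11). New median = single middle element.
x = -17: 0 elements are < x, 10 elements are > x.
New sorted list: [-17, -11, 0, 3, 15, 16, 17, 24, 28, 30, 32]
New median = 16

Answer: 16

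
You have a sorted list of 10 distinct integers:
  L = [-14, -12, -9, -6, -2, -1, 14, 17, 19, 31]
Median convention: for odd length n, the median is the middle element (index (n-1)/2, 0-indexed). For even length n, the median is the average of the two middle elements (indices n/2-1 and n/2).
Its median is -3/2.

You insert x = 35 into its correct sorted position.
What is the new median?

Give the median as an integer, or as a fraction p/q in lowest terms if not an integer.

Answer: -1

Derivation:
Old list (sorted, length 10): [-14, -12, -9, -6, -2, -1, 14, 17, 19, 31]
Old median = -3/2
Insert x = 35
Old length even (10). Middle pair: indices 4,5 = -2,-1.
New length odd (11). New median = single middle element.
x = 35: 10 elements are < x, 0 elements are > x.
New sorted list: [-14, -12, -9, -6, -2, -1, 14, 17, 19, 31, 35]
New median = -1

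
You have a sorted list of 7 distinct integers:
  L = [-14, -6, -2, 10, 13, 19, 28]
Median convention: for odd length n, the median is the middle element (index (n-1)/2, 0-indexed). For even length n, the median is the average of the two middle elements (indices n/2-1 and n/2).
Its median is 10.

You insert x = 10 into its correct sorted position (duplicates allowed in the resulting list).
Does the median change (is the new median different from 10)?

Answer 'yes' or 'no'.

Answer: no

Derivation:
Old median = 10
Insert x = 10
New median = 10
Changed? no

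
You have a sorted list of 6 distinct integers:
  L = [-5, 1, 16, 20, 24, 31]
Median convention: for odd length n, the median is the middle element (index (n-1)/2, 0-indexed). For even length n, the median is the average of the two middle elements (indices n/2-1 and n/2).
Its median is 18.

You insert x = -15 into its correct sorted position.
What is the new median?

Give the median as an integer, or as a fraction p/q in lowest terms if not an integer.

Answer: 16

Derivation:
Old list (sorted, length 6): [-5, 1, 16, 20, 24, 31]
Old median = 18
Insert x = -15
Old length even (6). Middle pair: indices 2,3 = 16,20.
New length odd (7). New median = single middle element.
x = -15: 0 elements are < x, 6 elements are > x.
New sorted list: [-15, -5, 1, 16, 20, 24, 31]
New median = 16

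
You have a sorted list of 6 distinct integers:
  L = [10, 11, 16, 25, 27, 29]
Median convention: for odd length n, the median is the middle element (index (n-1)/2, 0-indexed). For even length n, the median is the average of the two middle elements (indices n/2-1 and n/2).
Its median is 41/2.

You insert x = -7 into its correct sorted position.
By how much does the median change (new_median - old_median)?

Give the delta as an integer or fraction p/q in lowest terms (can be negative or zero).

Old median = 41/2
After inserting x = -7: new sorted = [-7, 10, 11, 16, 25, 27, 29]
New median = 16
Delta = 16 - 41/2 = -9/2

Answer: -9/2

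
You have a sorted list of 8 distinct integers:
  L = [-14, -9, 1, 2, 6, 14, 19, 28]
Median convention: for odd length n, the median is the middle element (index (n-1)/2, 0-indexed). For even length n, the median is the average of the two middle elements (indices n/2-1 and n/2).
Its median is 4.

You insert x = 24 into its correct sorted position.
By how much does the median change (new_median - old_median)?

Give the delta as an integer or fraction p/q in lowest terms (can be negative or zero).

Answer: 2

Derivation:
Old median = 4
After inserting x = 24: new sorted = [-14, -9, 1, 2, 6, 14, 19, 24, 28]
New median = 6
Delta = 6 - 4 = 2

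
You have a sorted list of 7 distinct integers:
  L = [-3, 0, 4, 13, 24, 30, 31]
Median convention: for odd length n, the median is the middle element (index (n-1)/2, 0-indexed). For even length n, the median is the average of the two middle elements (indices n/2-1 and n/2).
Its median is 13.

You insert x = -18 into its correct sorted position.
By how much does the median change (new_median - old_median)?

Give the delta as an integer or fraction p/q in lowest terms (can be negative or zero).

Old median = 13
After inserting x = -18: new sorted = [-18, -3, 0, 4, 13, 24, 30, 31]
New median = 17/2
Delta = 17/2 - 13 = -9/2

Answer: -9/2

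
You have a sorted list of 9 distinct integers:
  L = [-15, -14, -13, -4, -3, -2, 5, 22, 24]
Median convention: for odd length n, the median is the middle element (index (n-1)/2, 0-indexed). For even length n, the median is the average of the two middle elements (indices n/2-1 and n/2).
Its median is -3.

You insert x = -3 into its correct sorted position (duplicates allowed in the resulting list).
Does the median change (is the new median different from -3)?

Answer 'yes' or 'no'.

Old median = -3
Insert x = -3
New median = -3
Changed? no

Answer: no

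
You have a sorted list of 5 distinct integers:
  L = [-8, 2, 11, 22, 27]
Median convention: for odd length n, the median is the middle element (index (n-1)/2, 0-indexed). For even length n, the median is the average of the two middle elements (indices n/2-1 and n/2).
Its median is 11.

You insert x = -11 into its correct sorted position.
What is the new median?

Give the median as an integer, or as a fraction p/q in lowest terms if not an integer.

Answer: 13/2

Derivation:
Old list (sorted, length 5): [-8, 2, 11, 22, 27]
Old median = 11
Insert x = -11
Old length odd (5). Middle was index 2 = 11.
New length even (6). New median = avg of two middle elements.
x = -11: 0 elements are < x, 5 elements are > x.
New sorted list: [-11, -8, 2, 11, 22, 27]
New median = 13/2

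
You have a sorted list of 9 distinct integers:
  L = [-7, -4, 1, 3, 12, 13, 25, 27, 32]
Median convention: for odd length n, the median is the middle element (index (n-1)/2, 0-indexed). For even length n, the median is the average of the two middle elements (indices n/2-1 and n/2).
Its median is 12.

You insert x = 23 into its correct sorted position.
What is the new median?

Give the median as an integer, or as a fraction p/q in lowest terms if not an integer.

Answer: 25/2

Derivation:
Old list (sorted, length 9): [-7, -4, 1, 3, 12, 13, 25, 27, 32]
Old median = 12
Insert x = 23
Old length odd (9). Middle was index 4 = 12.
New length even (10). New median = avg of two middle elements.
x = 23: 6 elements are < x, 3 elements are > x.
New sorted list: [-7, -4, 1, 3, 12, 13, 23, 25, 27, 32]
New median = 25/2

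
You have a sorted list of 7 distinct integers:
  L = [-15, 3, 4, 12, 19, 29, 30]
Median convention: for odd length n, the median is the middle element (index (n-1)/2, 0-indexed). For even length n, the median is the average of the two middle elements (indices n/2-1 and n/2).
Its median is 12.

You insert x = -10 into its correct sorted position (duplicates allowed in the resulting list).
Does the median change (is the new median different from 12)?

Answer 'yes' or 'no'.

Old median = 12
Insert x = -10
New median = 8
Changed? yes

Answer: yes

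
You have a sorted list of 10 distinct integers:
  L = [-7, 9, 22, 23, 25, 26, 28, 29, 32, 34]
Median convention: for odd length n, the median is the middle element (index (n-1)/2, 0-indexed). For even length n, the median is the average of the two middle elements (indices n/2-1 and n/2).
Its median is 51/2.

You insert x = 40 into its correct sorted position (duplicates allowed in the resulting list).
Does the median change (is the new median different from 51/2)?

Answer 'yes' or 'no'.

Old median = 51/2
Insert x = 40
New median = 26
Changed? yes

Answer: yes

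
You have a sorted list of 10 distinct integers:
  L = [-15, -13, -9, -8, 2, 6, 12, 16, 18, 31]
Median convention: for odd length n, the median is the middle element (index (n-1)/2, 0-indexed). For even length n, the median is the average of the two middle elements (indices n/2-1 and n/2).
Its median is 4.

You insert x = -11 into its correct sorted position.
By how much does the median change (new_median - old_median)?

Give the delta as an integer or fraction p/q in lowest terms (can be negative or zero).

Answer: -2

Derivation:
Old median = 4
After inserting x = -11: new sorted = [-15, -13, -11, -9, -8, 2, 6, 12, 16, 18, 31]
New median = 2
Delta = 2 - 4 = -2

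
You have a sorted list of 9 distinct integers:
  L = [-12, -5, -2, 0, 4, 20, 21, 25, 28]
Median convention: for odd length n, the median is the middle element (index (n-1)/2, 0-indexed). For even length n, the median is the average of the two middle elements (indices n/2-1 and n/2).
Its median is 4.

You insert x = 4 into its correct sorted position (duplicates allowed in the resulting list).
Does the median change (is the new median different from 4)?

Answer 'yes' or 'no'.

Old median = 4
Insert x = 4
New median = 4
Changed? no

Answer: no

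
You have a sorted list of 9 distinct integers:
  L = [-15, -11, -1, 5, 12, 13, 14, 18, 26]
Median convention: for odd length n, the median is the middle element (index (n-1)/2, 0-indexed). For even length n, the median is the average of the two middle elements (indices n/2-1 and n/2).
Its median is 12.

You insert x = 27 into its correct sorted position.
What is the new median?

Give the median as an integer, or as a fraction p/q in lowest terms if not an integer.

Answer: 25/2

Derivation:
Old list (sorted, length 9): [-15, -11, -1, 5, 12, 13, 14, 18, 26]
Old median = 12
Insert x = 27
Old length odd (9). Middle was index 4 = 12.
New length even (10). New median = avg of two middle elements.
x = 27: 9 elements are < x, 0 elements are > x.
New sorted list: [-15, -11, -1, 5, 12, 13, 14, 18, 26, 27]
New median = 25/2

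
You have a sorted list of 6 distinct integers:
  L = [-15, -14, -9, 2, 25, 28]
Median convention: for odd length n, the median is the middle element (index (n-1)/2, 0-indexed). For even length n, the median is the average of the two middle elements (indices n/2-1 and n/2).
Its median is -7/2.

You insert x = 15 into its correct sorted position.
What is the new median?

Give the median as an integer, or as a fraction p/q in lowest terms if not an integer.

Old list (sorted, length 6): [-15, -14, -9, 2, 25, 28]
Old median = -7/2
Insert x = 15
Old length even (6). Middle pair: indices 2,3 = -9,2.
New length odd (7). New median = single middle element.
x = 15: 4 elements are < x, 2 elements are > x.
New sorted list: [-15, -14, -9, 2, 15, 25, 28]
New median = 2

Answer: 2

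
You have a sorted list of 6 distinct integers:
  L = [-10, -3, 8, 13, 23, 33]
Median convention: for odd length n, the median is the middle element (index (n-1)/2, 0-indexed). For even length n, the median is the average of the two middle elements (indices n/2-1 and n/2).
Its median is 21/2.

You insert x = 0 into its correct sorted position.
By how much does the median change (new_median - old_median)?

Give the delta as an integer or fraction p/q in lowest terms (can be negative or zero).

Old median = 21/2
After inserting x = 0: new sorted = [-10, -3, 0, 8, 13, 23, 33]
New median = 8
Delta = 8 - 21/2 = -5/2

Answer: -5/2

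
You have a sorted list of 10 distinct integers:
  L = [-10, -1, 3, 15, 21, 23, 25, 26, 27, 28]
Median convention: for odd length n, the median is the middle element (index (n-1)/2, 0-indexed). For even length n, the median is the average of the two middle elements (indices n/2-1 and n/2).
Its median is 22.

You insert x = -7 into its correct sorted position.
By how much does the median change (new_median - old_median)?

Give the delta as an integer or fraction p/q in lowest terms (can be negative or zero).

Answer: -1

Derivation:
Old median = 22
After inserting x = -7: new sorted = [-10, -7, -1, 3, 15, 21, 23, 25, 26, 27, 28]
New median = 21
Delta = 21 - 22 = -1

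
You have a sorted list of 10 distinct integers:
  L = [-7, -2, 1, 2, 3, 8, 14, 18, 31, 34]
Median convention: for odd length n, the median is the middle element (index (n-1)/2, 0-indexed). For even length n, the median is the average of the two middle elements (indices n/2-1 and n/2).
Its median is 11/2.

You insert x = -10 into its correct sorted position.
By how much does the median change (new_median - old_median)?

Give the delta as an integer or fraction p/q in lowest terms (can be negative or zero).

Old median = 11/2
After inserting x = -10: new sorted = [-10, -7, -2, 1, 2, 3, 8, 14, 18, 31, 34]
New median = 3
Delta = 3 - 11/2 = -5/2

Answer: -5/2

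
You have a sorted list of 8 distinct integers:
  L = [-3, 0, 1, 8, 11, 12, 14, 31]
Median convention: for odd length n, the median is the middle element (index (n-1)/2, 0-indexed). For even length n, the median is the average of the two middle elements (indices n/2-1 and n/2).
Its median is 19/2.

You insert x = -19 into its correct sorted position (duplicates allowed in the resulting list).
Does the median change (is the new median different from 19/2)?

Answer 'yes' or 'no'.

Old median = 19/2
Insert x = -19
New median = 8
Changed? yes

Answer: yes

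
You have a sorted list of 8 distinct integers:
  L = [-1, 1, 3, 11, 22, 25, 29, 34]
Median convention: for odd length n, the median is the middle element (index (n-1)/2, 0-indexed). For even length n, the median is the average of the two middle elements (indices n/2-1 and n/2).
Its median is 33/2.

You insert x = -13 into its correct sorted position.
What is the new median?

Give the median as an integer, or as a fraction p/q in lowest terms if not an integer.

Old list (sorted, length 8): [-1, 1, 3, 11, 22, 25, 29, 34]
Old median = 33/2
Insert x = -13
Old length even (8). Middle pair: indices 3,4 = 11,22.
New length odd (9). New median = single middle element.
x = -13: 0 elements are < x, 8 elements are > x.
New sorted list: [-13, -1, 1, 3, 11, 22, 25, 29, 34]
New median = 11

Answer: 11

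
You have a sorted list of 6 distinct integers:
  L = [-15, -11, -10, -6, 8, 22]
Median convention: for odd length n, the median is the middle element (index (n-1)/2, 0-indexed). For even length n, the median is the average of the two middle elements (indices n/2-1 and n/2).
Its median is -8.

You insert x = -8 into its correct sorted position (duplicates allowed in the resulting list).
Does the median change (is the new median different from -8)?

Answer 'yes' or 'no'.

Answer: no

Derivation:
Old median = -8
Insert x = -8
New median = -8
Changed? no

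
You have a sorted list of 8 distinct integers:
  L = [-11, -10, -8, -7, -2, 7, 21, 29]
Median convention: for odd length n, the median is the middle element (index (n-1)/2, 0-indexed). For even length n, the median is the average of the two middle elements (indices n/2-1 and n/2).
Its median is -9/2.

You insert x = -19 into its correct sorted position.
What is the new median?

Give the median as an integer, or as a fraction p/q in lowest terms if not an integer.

Answer: -7

Derivation:
Old list (sorted, length 8): [-11, -10, -8, -7, -2, 7, 21, 29]
Old median = -9/2
Insert x = -19
Old length even (8). Middle pair: indices 3,4 = -7,-2.
New length odd (9). New median = single middle element.
x = -19: 0 elements are < x, 8 elements are > x.
New sorted list: [-19, -11, -10, -8, -7, -2, 7, 21, 29]
New median = -7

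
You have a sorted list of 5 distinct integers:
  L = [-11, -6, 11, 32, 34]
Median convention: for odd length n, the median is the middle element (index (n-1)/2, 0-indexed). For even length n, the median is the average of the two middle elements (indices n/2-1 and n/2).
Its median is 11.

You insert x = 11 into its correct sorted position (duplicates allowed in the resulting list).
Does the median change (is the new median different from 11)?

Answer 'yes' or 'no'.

Old median = 11
Insert x = 11
New median = 11
Changed? no

Answer: no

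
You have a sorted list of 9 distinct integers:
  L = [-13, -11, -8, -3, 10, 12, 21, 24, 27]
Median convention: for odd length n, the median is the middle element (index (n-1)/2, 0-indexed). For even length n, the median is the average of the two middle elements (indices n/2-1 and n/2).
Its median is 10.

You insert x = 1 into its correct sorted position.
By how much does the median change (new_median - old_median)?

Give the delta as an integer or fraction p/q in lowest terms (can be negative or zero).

Answer: -9/2

Derivation:
Old median = 10
After inserting x = 1: new sorted = [-13, -11, -8, -3, 1, 10, 12, 21, 24, 27]
New median = 11/2
Delta = 11/2 - 10 = -9/2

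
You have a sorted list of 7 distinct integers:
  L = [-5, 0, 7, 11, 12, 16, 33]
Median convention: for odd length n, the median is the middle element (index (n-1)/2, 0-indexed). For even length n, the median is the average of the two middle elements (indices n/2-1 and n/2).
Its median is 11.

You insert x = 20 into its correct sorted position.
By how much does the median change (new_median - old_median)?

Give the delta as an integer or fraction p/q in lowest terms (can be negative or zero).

Old median = 11
After inserting x = 20: new sorted = [-5, 0, 7, 11, 12, 16, 20, 33]
New median = 23/2
Delta = 23/2 - 11 = 1/2

Answer: 1/2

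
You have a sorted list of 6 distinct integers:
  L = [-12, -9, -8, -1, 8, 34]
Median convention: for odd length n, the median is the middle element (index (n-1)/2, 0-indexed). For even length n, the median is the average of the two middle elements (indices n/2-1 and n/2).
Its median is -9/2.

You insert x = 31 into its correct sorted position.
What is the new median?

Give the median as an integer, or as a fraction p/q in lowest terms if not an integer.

Old list (sorted, length 6): [-12, -9, -8, -1, 8, 34]
Old median = -9/2
Insert x = 31
Old length even (6). Middle pair: indices 2,3 = -8,-1.
New length odd (7). New median = single middle element.
x = 31: 5 elements are < x, 1 elements are > x.
New sorted list: [-12, -9, -8, -1, 8, 31, 34]
New median = -1

Answer: -1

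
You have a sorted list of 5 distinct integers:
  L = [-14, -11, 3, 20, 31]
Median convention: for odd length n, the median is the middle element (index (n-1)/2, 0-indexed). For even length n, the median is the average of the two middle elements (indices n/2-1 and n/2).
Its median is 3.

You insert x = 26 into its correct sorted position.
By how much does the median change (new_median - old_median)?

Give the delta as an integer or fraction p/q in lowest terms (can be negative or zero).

Old median = 3
After inserting x = 26: new sorted = [-14, -11, 3, 20, 26, 31]
New median = 23/2
Delta = 23/2 - 3 = 17/2

Answer: 17/2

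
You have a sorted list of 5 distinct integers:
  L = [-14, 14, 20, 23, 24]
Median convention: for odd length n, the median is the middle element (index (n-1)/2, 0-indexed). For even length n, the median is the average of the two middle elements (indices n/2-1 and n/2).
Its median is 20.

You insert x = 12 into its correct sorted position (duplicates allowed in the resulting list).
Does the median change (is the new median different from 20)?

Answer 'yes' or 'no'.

Old median = 20
Insert x = 12
New median = 17
Changed? yes

Answer: yes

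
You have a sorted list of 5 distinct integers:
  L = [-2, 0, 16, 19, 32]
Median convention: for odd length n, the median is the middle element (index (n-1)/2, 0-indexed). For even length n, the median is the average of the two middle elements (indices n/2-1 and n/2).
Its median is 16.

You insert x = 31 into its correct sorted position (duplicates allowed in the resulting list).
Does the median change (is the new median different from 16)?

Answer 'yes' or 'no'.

Old median = 16
Insert x = 31
New median = 35/2
Changed? yes

Answer: yes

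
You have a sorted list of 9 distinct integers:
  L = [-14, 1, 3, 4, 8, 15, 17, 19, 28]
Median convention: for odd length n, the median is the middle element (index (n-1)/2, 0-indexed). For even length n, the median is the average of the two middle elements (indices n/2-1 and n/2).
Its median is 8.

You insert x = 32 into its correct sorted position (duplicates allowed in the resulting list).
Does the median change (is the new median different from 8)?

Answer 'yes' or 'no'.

Answer: yes

Derivation:
Old median = 8
Insert x = 32
New median = 23/2
Changed? yes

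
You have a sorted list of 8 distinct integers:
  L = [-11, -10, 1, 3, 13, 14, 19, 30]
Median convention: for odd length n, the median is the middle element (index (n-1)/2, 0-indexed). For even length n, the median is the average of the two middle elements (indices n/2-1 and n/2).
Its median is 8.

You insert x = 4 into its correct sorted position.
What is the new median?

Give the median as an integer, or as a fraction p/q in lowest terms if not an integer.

Old list (sorted, length 8): [-11, -10, 1, 3, 13, 14, 19, 30]
Old median = 8
Insert x = 4
Old length even (8). Middle pair: indices 3,4 = 3,13.
New length odd (9). New median = single middle element.
x = 4: 4 elements are < x, 4 elements are > x.
New sorted list: [-11, -10, 1, 3, 4, 13, 14, 19, 30]
New median = 4

Answer: 4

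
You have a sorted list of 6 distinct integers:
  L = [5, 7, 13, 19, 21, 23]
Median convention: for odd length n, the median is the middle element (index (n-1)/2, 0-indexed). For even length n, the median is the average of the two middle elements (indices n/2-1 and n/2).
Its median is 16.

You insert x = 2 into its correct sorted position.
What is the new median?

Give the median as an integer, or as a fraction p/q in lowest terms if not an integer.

Answer: 13

Derivation:
Old list (sorted, length 6): [5, 7, 13, 19, 21, 23]
Old median = 16
Insert x = 2
Old length even (6). Middle pair: indices 2,3 = 13,19.
New length odd (7). New median = single middle element.
x = 2: 0 elements are < x, 6 elements are > x.
New sorted list: [2, 5, 7, 13, 19, 21, 23]
New median = 13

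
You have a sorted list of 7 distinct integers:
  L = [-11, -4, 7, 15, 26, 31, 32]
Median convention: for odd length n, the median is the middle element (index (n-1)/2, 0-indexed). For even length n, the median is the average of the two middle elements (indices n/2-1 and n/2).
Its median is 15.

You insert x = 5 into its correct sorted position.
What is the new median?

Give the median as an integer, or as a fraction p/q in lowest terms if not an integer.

Old list (sorted, length 7): [-11, -4, 7, 15, 26, 31, 32]
Old median = 15
Insert x = 5
Old length odd (7). Middle was index 3 = 15.
New length even (8). New median = avg of two middle elements.
x = 5: 2 elements are < x, 5 elements are > x.
New sorted list: [-11, -4, 5, 7, 15, 26, 31, 32]
New median = 11

Answer: 11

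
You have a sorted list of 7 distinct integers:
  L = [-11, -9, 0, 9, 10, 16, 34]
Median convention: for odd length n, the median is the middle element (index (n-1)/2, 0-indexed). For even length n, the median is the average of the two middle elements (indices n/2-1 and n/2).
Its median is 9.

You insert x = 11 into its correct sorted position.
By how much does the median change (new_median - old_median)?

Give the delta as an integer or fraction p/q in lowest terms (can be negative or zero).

Old median = 9
After inserting x = 11: new sorted = [-11, -9, 0, 9, 10, 11, 16, 34]
New median = 19/2
Delta = 19/2 - 9 = 1/2

Answer: 1/2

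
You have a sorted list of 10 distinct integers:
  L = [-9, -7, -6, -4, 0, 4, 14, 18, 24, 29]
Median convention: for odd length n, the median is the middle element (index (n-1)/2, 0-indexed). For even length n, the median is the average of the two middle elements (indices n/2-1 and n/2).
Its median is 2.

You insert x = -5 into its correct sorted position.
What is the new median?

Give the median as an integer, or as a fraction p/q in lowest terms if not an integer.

Answer: 0

Derivation:
Old list (sorted, length 10): [-9, -7, -6, -4, 0, 4, 14, 18, 24, 29]
Old median = 2
Insert x = -5
Old length even (10). Middle pair: indices 4,5 = 0,4.
New length odd (11). New median = single middle element.
x = -5: 3 elements are < x, 7 elements are > x.
New sorted list: [-9, -7, -6, -5, -4, 0, 4, 14, 18, 24, 29]
New median = 0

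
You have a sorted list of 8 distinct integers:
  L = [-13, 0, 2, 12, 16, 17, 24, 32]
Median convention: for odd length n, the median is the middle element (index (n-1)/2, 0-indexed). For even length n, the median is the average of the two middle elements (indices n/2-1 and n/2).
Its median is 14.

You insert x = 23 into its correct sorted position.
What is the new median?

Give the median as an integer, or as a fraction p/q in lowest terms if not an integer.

Answer: 16

Derivation:
Old list (sorted, length 8): [-13, 0, 2, 12, 16, 17, 24, 32]
Old median = 14
Insert x = 23
Old length even (8). Middle pair: indices 3,4 = 12,16.
New length odd (9). New median = single middle element.
x = 23: 6 elements are < x, 2 elements are > x.
New sorted list: [-13, 0, 2, 12, 16, 17, 23, 24, 32]
New median = 16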